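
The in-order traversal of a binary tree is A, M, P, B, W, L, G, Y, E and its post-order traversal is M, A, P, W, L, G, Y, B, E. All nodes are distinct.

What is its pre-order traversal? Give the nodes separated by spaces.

The last element of post-order is the root; it splits in-order into left and right subtrees.
Root E: left subtree has 8 nodes {A, M, P, B, W, L, G, Y}, right has 0 { }.
  Root B: left subtree has 3 nodes {A, M, P}, right has 4 {W, L, G, Y}.
    Root P: left subtree has 2 nodes {A, M}, right has 0 { }.
      Root A: left subtree has 0 nodes { }, right has 1 {M}.
    Root Y: left subtree has 3 nodes {W, L, G}, right has 0 { }.
      Root G: left subtree has 2 nodes {W, L}, right has 0 { }.
        Root L: left subtree has 1 node {W}, right has 0 { }.

E B P A M Y G L W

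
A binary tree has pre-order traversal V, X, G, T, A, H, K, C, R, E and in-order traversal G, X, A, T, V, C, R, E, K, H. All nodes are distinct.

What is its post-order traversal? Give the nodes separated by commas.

The first element of pre-order is the root; it splits in-order into left and right subtrees.
Root V: left subtree has 4 nodes {G, X, A, T}, right has 5 {C, R, E, K, H}.
  Root X: left subtree has 1 node {G}, right has 2 {A, T}.
    Root T: left subtree has 1 node {A}, right has 0 { }.
  Root H: left subtree has 4 nodes {C, R, E, K}, right has 0 { }.
    Root K: left subtree has 3 nodes {C, R, E}, right has 0 { }.
      Root C: left subtree has 0 nodes { }, right has 2 {R, E}.
        Root R: left subtree has 0 nodes { }, right has 1 {E}.

G, A, T, X, E, R, C, K, H, V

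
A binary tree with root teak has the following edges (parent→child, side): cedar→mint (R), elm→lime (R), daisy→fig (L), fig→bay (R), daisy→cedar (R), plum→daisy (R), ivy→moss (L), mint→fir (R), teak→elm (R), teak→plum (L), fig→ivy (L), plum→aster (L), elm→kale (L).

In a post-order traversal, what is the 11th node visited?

Post-order visits the left subtree, then the right subtree, then the node.
At teak: go left to plum.
  At plum: go left to aster.
    aster is a leaf — visit aster.
  At plum: go right to daisy.
    At daisy: go left to fig.
      At fig: go left to ivy.
        At ivy: go left to moss.
          moss is a leaf — visit moss.
        At ivy: no right child.
        Visit ivy.
      At fig: go right to bay.
        bay is a leaf — visit bay.
      Visit fig.
    At daisy: go right to cedar.
      At cedar: no left child.
      At cedar: go right to mint.
        At mint: no left child.
        At mint: go right to fir.
          fir is a leaf — visit fir.
        Visit mint.
      Visit cedar.
    Visit daisy.
  Visit plum.
At teak: go right to elm.
  At elm: go left to kale.
    kale is a leaf — visit kale.
  At elm: go right to lime.
    lime is a leaf — visit lime.
  Visit elm.
Visit teak.
Full post-order sequence: aster, moss, ivy, bay, fig, fir, mint, cedar, daisy, plum, kale, lime, elm, teak.

kale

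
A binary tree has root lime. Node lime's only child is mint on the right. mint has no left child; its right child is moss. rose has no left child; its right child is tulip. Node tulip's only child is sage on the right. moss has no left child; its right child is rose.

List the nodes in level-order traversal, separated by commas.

lime, mint, moss, rose, tulip, sage

Level-order visits nodes level by level from the root, left to right within each level.
Level 0: lime
Level 1: mint
Level 2: moss
Level 3: rose
Level 4: tulip
Level 5: sage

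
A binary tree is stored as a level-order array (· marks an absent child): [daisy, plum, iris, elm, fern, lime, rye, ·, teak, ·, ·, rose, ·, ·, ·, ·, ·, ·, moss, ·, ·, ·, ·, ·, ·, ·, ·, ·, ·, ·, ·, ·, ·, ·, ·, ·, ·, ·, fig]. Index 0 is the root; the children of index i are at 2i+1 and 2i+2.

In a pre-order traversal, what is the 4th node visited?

teak

Pre-order visits the node, then its left subtree, then its right subtree.
Visit daisy.
At daisy: go left to plum.
  Visit plum.
  At plum: go left to elm.
    Visit elm.
    At elm: no left child.
    At elm: go right to teak.
      Visit teak.
      At teak: no left child.
      At teak: go right to moss.
        Visit moss.
        At moss: no left child.
        At moss: go right to fig.
          fig is a leaf — visit fig.
  At plum: go right to fern.
    fern is a leaf — visit fern.
At daisy: go right to iris.
  Visit iris.
  At iris: go left to lime.
    Visit lime.
    At lime: go left to rose.
      rose is a leaf — visit rose.
    At lime: no right child.
  At iris: go right to rye.
    rye is a leaf — visit rye.
Full pre-order sequence: daisy, plum, elm, teak, moss, fig, fern, iris, lime, rose, rye.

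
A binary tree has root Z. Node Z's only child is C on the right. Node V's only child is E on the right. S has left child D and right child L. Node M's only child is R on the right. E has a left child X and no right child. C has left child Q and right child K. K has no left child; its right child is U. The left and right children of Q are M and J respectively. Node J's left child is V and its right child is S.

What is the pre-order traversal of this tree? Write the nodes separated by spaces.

Pre-order visits the node, then its left subtree, then its right subtree.
Visit Z.
At Z: no left child.
At Z: go right to C.
  Visit C.
  At C: go left to Q.
    Visit Q.
    At Q: go left to M.
      Visit M.
      At M: no left child.
      At M: go right to R.
        R is a leaf — visit R.
    At Q: go right to J.
      Visit J.
      At J: go left to V.
        Visit V.
        At V: no left child.
        At V: go right to E.
          Visit E.
          At E: go left to X.
            X is a leaf — visit X.
          At E: no right child.
      At J: go right to S.
        Visit S.
        At S: go left to D.
          D is a leaf — visit D.
        At S: go right to L.
          L is a leaf — visit L.
  At C: go right to K.
    Visit K.
    At K: no left child.
    At K: go right to U.
      U is a leaf — visit U.

Z C Q M R J V E X S D L K U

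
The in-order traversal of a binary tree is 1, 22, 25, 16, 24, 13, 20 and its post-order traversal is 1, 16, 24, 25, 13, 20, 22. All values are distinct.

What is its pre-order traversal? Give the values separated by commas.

22, 1, 20, 13, 25, 24, 16

The last element of post-order is the root; it splits in-order into left and right subtrees.
Root 22: left subtree has 1 node {1}, right has 5 {25, 16, 24, 13, 20}.
  Root 20: left subtree has 4 nodes {25, 16, 24, 13}, right has 0 { }.
    Root 13: left subtree has 3 nodes {25, 16, 24}, right has 0 { }.
      Root 25: left subtree has 0 nodes { }, right has 2 {16, 24}.
        Root 24: left subtree has 1 node {16}, right has 0 { }.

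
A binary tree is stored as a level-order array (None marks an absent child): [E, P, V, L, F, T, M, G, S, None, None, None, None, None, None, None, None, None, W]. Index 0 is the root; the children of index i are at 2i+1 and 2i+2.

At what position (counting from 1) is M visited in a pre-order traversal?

10

Pre-order visits the node, then its left subtree, then its right subtree.
Visit E.
At E: go left to P.
  Visit P.
  At P: go left to L.
    Visit L.
    At L: go left to G.
      G is a leaf — visit G.
    At L: go right to S.
      Visit S.
      At S: no left child.
      At S: go right to W.
        W is a leaf — visit W.
  At P: go right to F.
    F is a leaf — visit F.
At E: go right to V.
  Visit V.
  At V: go left to T.
    T is a leaf — visit T.
  At V: go right to M.
    M is a leaf — visit M.
Full pre-order sequence: E, P, L, G, S, W, F, V, T, M.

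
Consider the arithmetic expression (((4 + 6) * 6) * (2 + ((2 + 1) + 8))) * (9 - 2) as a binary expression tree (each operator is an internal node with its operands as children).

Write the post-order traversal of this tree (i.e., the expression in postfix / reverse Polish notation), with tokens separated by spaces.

4 6 + 6 * 2 2 1 + 8 + + * 9 2 - *

Post-order on an expression tree gives postfix notation: for each operator, emit left operand, right operand, then the operator.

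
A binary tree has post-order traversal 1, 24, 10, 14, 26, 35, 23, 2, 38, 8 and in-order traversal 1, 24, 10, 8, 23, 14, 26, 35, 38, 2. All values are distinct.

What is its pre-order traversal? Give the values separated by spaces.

The last element of post-order is the root; it splits in-order into left and right subtrees.
Root 8: left subtree has 3 nodes {1, 24, 10}, right has 6 {23, 14, 26, 35, 38, 2}.
  Root 10: left subtree has 2 nodes {1, 24}, right has 0 { }.
    Root 24: left subtree has 1 node {1}, right has 0 { }.
  Root 38: left subtree has 4 nodes {23, 14, 26, 35}, right has 1 {2}.
    Root 23: left subtree has 0 nodes { }, right has 3 {14, 26, 35}.
      Root 35: left subtree has 2 nodes {14, 26}, right has 0 { }.
        Root 26: left subtree has 1 node {14}, right has 0 { }.

8 10 24 1 38 23 35 26 14 2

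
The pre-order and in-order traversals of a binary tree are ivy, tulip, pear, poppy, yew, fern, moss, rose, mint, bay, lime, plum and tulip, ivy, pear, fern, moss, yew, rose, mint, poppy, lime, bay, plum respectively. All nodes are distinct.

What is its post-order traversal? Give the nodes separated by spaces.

The first element of pre-order is the root; it splits in-order into left and right subtrees.
Root ivy: left subtree has 1 node {tulip}, right has 10 {pear, fern, moss, yew, rose, mint, poppy, lime, bay, plum}.
  Root pear: left subtree has 0 nodes { }, right has 9 {fern, moss, yew, rose, mint, poppy, lime, bay, plum}.
    Root poppy: left subtree has 5 nodes {fern, moss, yew, rose, mint}, right has 3 {lime, bay, plum}.
      Root yew: left subtree has 2 nodes {fern, moss}, right has 2 {rose, mint}.
        Root fern: left subtree has 0 nodes { }, right has 1 {moss}.
        Root rose: left subtree has 0 nodes { }, right has 1 {mint}.
      Root bay: left subtree has 1 node {lime}, right has 1 {plum}.

tulip moss fern mint rose yew lime plum bay poppy pear ivy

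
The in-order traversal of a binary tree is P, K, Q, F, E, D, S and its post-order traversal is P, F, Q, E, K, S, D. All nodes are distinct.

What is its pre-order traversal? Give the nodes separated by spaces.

D K P E Q F S

The last element of post-order is the root; it splits in-order into left and right subtrees.
Root D: left subtree has 5 nodes {P, K, Q, F, E}, right has 1 {S}.
  Root K: left subtree has 1 node {P}, right has 3 {Q, F, E}.
    Root E: left subtree has 2 nodes {Q, F}, right has 0 { }.
      Root Q: left subtree has 0 nodes { }, right has 1 {F}.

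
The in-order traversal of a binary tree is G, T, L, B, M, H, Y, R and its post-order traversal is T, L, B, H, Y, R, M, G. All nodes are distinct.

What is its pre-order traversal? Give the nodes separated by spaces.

G M B L T R Y H

The last element of post-order is the root; it splits in-order into left and right subtrees.
Root G: left subtree has 0 nodes { }, right has 7 {T, L, B, M, H, Y, R}.
  Root M: left subtree has 3 nodes {T, L, B}, right has 3 {H, Y, R}.
    Root B: left subtree has 2 nodes {T, L}, right has 0 { }.
      Root L: left subtree has 1 node {T}, right has 0 { }.
    Root R: left subtree has 2 nodes {H, Y}, right has 0 { }.
      Root Y: left subtree has 1 node {H}, right has 0 { }.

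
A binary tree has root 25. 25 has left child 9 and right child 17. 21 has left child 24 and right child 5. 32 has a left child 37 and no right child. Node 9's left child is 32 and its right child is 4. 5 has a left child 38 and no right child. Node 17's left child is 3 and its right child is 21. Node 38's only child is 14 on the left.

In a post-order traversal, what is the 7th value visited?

14

Post-order visits the left subtree, then the right subtree, then the node.
At 25: go left to 9.
  At 9: go left to 32.
    At 32: go left to 37.
      37 is a leaf — visit 37.
    At 32: no right child.
    Visit 32.
  At 9: go right to 4.
    4 is a leaf — visit 4.
  Visit 9.
At 25: go right to 17.
  At 17: go left to 3.
    3 is a leaf — visit 3.
  At 17: go right to 21.
    At 21: go left to 24.
      24 is a leaf — visit 24.
    At 21: go right to 5.
      At 5: go left to 38.
        At 38: go left to 14.
          14 is a leaf — visit 14.
        At 38: no right child.
        Visit 38.
      At 5: no right child.
      Visit 5.
    Visit 21.
  Visit 17.
Visit 25.
Full post-order sequence: 37, 32, 4, 9, 3, 24, 14, 38, 5, 21, 17, 25.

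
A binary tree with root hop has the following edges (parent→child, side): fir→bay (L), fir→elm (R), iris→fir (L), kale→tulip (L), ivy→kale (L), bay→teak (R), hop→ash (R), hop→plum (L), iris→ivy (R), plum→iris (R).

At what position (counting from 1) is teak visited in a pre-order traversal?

Pre-order visits the node, then its left subtree, then its right subtree.
Visit hop.
At hop: go left to plum.
  Visit plum.
  At plum: no left child.
  At plum: go right to iris.
    Visit iris.
    At iris: go left to fir.
      Visit fir.
      At fir: go left to bay.
        Visit bay.
        At bay: no left child.
        At bay: go right to teak.
          teak is a leaf — visit teak.
      At fir: go right to elm.
        elm is a leaf — visit elm.
    At iris: go right to ivy.
      Visit ivy.
      At ivy: go left to kale.
        Visit kale.
        At kale: go left to tulip.
          tulip is a leaf — visit tulip.
        At kale: no right child.
      At ivy: no right child.
At hop: go right to ash.
  ash is a leaf — visit ash.
Full pre-order sequence: hop, plum, iris, fir, bay, teak, elm, ivy, kale, tulip, ash.

6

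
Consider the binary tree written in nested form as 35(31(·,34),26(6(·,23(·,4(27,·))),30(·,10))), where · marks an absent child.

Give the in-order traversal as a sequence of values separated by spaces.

In-order visits the left subtree, then the node, then the right subtree.
At 35: go left to 31.
  At 31: no left child.
  Visit 31.
  At 31: go right to 34.
    34 is a leaf — visit 34.
Visit 35.
At 35: go right to 26.
  At 26: go left to 6.
    At 6: no left child.
    Visit 6.
    At 6: go right to 23.
      At 23: no left child.
      Visit 23.
      At 23: go right to 4.
        At 4: go left to 27.
          27 is a leaf — visit 27.
        Visit 4.
        At 4: no right child.
  Visit 26.
  At 26: go right to 30.
    At 30: no left child.
    Visit 30.
    At 30: go right to 10.
      10 is a leaf — visit 10.

31 34 35 6 23 27 4 26 30 10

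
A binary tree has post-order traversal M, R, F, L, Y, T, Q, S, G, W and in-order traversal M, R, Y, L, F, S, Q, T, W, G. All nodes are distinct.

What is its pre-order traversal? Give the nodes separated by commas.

The last element of post-order is the root; it splits in-order into left and right subtrees.
Root W: left subtree has 8 nodes {M, R, Y, L, F, S, Q, T}, right has 1 {G}.
  Root S: left subtree has 5 nodes {M, R, Y, L, F}, right has 2 {Q, T}.
    Root Y: left subtree has 2 nodes {M, R}, right has 2 {L, F}.
      Root R: left subtree has 1 node {M}, right has 0 { }.
      Root L: left subtree has 0 nodes { }, right has 1 {F}.
    Root Q: left subtree has 0 nodes { }, right has 1 {T}.

W, S, Y, R, M, L, F, Q, T, G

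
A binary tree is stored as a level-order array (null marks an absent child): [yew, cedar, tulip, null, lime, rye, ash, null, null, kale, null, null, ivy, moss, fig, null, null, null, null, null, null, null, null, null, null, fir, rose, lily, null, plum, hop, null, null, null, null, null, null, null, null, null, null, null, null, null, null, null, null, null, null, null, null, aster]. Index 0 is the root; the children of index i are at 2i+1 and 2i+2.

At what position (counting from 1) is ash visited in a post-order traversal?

Post-order visits the left subtree, then the right subtree, then the node.
At yew: go left to cedar.
  At cedar: no left child.
  At cedar: go right to lime.
    At lime: go left to kale.
      kale is a leaf — visit kale.
    At lime: no right child.
    Visit lime.
  Visit cedar.
At yew: go right to tulip.
  At tulip: go left to rye.
    At rye: no left child.
    At rye: go right to ivy.
      At ivy: go left to fir.
        At fir: go left to aster.
          aster is a leaf — visit aster.
        At fir: no right child.
        Visit fir.
      At ivy: go right to rose.
        rose is a leaf — visit rose.
      Visit ivy.
    Visit rye.
  At tulip: go right to ash.
    At ash: go left to moss.
      At moss: go left to lily.
        lily is a leaf — visit lily.
      At moss: no right child.
      Visit moss.
    At ash: go right to fig.
      At fig: go left to plum.
        plum is a leaf — visit plum.
      At fig: go right to hop.
        hop is a leaf — visit hop.
      Visit fig.
    Visit ash.
  Visit tulip.
Visit yew.
Full post-order sequence: kale, lime, cedar, aster, fir, rose, ivy, rye, lily, moss, plum, hop, fig, ash, tulip, yew.

14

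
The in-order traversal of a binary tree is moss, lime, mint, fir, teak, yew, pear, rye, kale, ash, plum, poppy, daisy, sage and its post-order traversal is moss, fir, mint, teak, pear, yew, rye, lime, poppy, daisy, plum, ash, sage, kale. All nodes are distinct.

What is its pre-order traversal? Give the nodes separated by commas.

kale, lime, moss, rye, yew, teak, mint, fir, pear, sage, ash, plum, daisy, poppy

The last element of post-order is the root; it splits in-order into left and right subtrees.
Root kale: left subtree has 8 nodes {moss, lime, mint, fir, teak, yew, pear, rye}, right has 5 {ash, plum, poppy, daisy, sage}.
  Root lime: left subtree has 1 node {moss}, right has 6 {mint, fir, teak, yew, pear, rye}.
    Root rye: left subtree has 5 nodes {mint, fir, teak, yew, pear}, right has 0 { }.
      Root yew: left subtree has 3 nodes {mint, fir, teak}, right has 1 {pear}.
        Root teak: left subtree has 2 nodes {mint, fir}, right has 0 { }.
          Root mint: left subtree has 0 nodes { }, right has 1 {fir}.
  Root sage: left subtree has 4 nodes {ash, plum, poppy, daisy}, right has 0 { }.
    Root ash: left subtree has 0 nodes { }, right has 3 {plum, poppy, daisy}.
      Root plum: left subtree has 0 nodes { }, right has 2 {poppy, daisy}.
        Root daisy: left subtree has 1 node {poppy}, right has 0 { }.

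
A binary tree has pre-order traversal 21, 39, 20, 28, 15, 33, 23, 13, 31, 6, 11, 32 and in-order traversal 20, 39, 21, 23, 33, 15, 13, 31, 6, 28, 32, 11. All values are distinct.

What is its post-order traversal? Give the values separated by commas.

20, 39, 23, 33, 6, 31, 13, 15, 32, 11, 28, 21

The first element of pre-order is the root; it splits in-order into left and right subtrees.
Root 21: left subtree has 2 nodes {20, 39}, right has 9 {23, 33, 15, 13, 31, 6, 28, 32, 11}.
  Root 39: left subtree has 1 node {20}, right has 0 { }.
  Root 28: left subtree has 6 nodes {23, 33, 15, 13, 31, 6}, right has 2 {32, 11}.
    Root 15: left subtree has 2 nodes {23, 33}, right has 3 {13, 31, 6}.
      Root 33: left subtree has 1 node {23}, right has 0 { }.
      Root 13: left subtree has 0 nodes { }, right has 2 {31, 6}.
        Root 31: left subtree has 0 nodes { }, right has 1 {6}.
    Root 11: left subtree has 1 node {32}, right has 0 { }.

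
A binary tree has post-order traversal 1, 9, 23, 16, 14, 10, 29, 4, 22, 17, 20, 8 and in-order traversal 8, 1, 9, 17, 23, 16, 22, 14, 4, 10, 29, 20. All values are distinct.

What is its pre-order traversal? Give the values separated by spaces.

8 20 17 9 1 22 16 23 4 14 29 10

The last element of post-order is the root; it splits in-order into left and right subtrees.
Root 8: left subtree has 0 nodes { }, right has 11 {1, 9, 17, 23, 16, 22, 14, 4, 10, 29, 20}.
  Root 20: left subtree has 10 nodes {1, 9, 17, 23, 16, 22, 14, 4, 10, 29}, right has 0 { }.
    Root 17: left subtree has 2 nodes {1, 9}, right has 7 {23, 16, 22, 14, 4, 10, 29}.
      Root 9: left subtree has 1 node {1}, right has 0 { }.
      Root 22: left subtree has 2 nodes {23, 16}, right has 4 {14, 4, 10, 29}.
        Root 16: left subtree has 1 node {23}, right has 0 { }.
        Root 4: left subtree has 1 node {14}, right has 2 {10, 29}.
          Root 29: left subtree has 1 node {10}, right has 0 { }.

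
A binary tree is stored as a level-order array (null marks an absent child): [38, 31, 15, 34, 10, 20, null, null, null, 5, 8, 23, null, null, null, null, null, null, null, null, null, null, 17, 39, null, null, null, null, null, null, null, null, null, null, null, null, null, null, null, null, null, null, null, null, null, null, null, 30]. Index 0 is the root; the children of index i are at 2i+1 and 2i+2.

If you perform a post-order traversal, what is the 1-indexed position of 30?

7

Post-order visits the left subtree, then the right subtree, then the node.
At 38: go left to 31.
  At 31: go left to 34.
    34 is a leaf — visit 34.
  At 31: go right to 10.
    At 10: go left to 5.
      5 is a leaf — visit 5.
    At 10: go right to 8.
      At 8: no left child.
      At 8: go right to 17.
        17 is a leaf — visit 17.
      Visit 8.
    Visit 10.
  Visit 31.
At 38: go right to 15.
  At 15: go left to 20.
    At 20: go left to 23.
      At 23: go left to 39.
        At 39: go left to 30.
          30 is a leaf — visit 30.
        At 39: no right child.
        Visit 39.
      At 23: no right child.
      Visit 23.
    At 20: no right child.
    Visit 20.
  At 15: no right child.
  Visit 15.
Visit 38.
Full post-order sequence: 34, 5, 17, 8, 10, 31, 30, 39, 23, 20, 15, 38.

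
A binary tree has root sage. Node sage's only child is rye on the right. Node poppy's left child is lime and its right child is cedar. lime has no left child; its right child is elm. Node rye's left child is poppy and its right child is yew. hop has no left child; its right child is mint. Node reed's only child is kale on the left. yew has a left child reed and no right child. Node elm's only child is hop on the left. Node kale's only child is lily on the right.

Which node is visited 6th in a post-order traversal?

poppy

Post-order visits the left subtree, then the right subtree, then the node.
At sage: no left child.
At sage: go right to rye.
  At rye: go left to poppy.
    At poppy: go left to lime.
      At lime: no left child.
      At lime: go right to elm.
        At elm: go left to hop.
          At hop: no left child.
          At hop: go right to mint.
            mint is a leaf — visit mint.
          Visit hop.
        At elm: no right child.
        Visit elm.
      Visit lime.
    At poppy: go right to cedar.
      cedar is a leaf — visit cedar.
    Visit poppy.
  At rye: go right to yew.
    At yew: go left to reed.
      At reed: go left to kale.
        At kale: no left child.
        At kale: go right to lily.
          lily is a leaf — visit lily.
        Visit kale.
      At reed: no right child.
      Visit reed.
    At yew: no right child.
    Visit yew.
  Visit rye.
Visit sage.
Full post-order sequence: mint, hop, elm, lime, cedar, poppy, lily, kale, reed, yew, rye, sage.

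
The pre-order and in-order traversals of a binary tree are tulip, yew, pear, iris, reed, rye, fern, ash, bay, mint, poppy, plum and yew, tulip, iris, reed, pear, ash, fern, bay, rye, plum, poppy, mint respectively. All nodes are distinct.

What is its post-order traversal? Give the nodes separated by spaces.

yew reed iris ash bay fern plum poppy mint rye pear tulip

The first element of pre-order is the root; it splits in-order into left and right subtrees.
Root tulip: left subtree has 1 node {yew}, right has 10 {iris, reed, pear, ash, fern, bay, rye, plum, poppy, mint}.
  Root pear: left subtree has 2 nodes {iris, reed}, right has 7 {ash, fern, bay, rye, plum, poppy, mint}.
    Root iris: left subtree has 0 nodes { }, right has 1 {reed}.
    Root rye: left subtree has 3 nodes {ash, fern, bay}, right has 3 {plum, poppy, mint}.
      Root fern: left subtree has 1 node {ash}, right has 1 {bay}.
      Root mint: left subtree has 2 nodes {plum, poppy}, right has 0 { }.
        Root poppy: left subtree has 1 node {plum}, right has 0 { }.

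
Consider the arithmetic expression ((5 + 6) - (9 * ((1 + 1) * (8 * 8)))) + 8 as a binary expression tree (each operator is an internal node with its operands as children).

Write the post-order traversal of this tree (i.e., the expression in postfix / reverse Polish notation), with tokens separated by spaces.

Post-order on an expression tree gives postfix notation: for each operator, emit left operand, right operand, then the operator.

5 6 + 9 1 1 + 8 8 * * * - 8 +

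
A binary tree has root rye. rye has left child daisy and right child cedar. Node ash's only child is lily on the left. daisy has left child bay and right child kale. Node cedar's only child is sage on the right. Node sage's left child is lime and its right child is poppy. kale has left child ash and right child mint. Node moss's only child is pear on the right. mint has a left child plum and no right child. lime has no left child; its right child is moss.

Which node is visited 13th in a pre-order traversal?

Pre-order visits the node, then its left subtree, then its right subtree.
Visit rye.
At rye: go left to daisy.
  Visit daisy.
  At daisy: go left to bay.
    bay is a leaf — visit bay.
  At daisy: go right to kale.
    Visit kale.
    At kale: go left to ash.
      Visit ash.
      At ash: go left to lily.
        lily is a leaf — visit lily.
      At ash: no right child.
    At kale: go right to mint.
      Visit mint.
      At mint: go left to plum.
        plum is a leaf — visit plum.
      At mint: no right child.
At rye: go right to cedar.
  Visit cedar.
  At cedar: no left child.
  At cedar: go right to sage.
    Visit sage.
    At sage: go left to lime.
      Visit lime.
      At lime: no left child.
      At lime: go right to moss.
        Visit moss.
        At moss: no left child.
        At moss: go right to pear.
          pear is a leaf — visit pear.
    At sage: go right to poppy.
      poppy is a leaf — visit poppy.
Full pre-order sequence: rye, daisy, bay, kale, ash, lily, mint, plum, cedar, sage, lime, moss, pear, poppy.

pear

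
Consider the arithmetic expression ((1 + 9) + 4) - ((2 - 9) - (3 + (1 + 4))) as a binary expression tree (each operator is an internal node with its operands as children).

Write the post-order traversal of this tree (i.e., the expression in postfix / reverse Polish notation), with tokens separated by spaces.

1 9 + 4 + 2 9 - 3 1 4 + + - -

Post-order on an expression tree gives postfix notation: for each operator, emit left operand, right operand, then the operator.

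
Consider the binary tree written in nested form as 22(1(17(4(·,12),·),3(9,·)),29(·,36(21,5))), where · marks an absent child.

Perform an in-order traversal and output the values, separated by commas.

In-order visits the left subtree, then the node, then the right subtree.
At 22: go left to 1.
  At 1: go left to 17.
    At 17: go left to 4.
      At 4: no left child.
      Visit 4.
      At 4: go right to 12.
        12 is a leaf — visit 12.
    Visit 17.
    At 17: no right child.
  Visit 1.
  At 1: go right to 3.
    At 3: go left to 9.
      9 is a leaf — visit 9.
    Visit 3.
    At 3: no right child.
Visit 22.
At 22: go right to 29.
  At 29: no left child.
  Visit 29.
  At 29: go right to 36.
    At 36: go left to 21.
      21 is a leaf — visit 21.
    Visit 36.
    At 36: go right to 5.
      5 is a leaf — visit 5.

4, 12, 17, 1, 9, 3, 22, 29, 21, 36, 5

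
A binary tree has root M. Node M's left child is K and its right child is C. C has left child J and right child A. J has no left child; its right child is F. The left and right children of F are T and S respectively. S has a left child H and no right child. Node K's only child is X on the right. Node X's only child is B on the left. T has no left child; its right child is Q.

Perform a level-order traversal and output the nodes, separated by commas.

Level-order visits nodes level by level from the root, left to right within each level.
Level 0: M
Level 1: K, C
Level 2: X, J, A
Level 3: B, F
Level 4: T, S
Level 5: Q, H

M, K, C, X, J, A, B, F, T, S, Q, H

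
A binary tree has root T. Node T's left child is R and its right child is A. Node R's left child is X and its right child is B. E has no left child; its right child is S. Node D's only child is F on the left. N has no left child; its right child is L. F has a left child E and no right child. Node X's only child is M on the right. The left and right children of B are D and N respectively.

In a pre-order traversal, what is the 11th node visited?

L

Pre-order visits the node, then its left subtree, then its right subtree.
Visit T.
At T: go left to R.
  Visit R.
  At R: go left to X.
    Visit X.
    At X: no left child.
    At X: go right to M.
      M is a leaf — visit M.
  At R: go right to B.
    Visit B.
    At B: go left to D.
      Visit D.
      At D: go left to F.
        Visit F.
        At F: go left to E.
          Visit E.
          At E: no left child.
          At E: go right to S.
            S is a leaf — visit S.
        At F: no right child.
      At D: no right child.
    At B: go right to N.
      Visit N.
      At N: no left child.
      At N: go right to L.
        L is a leaf — visit L.
At T: go right to A.
  A is a leaf — visit A.
Full pre-order sequence: T, R, X, M, B, D, F, E, S, N, L, A.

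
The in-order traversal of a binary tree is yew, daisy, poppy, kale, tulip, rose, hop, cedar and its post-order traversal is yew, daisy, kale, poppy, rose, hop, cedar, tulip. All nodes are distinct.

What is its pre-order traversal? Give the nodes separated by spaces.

The last element of post-order is the root; it splits in-order into left and right subtrees.
Root tulip: left subtree has 4 nodes {yew, daisy, poppy, kale}, right has 3 {rose, hop, cedar}.
  Root poppy: left subtree has 2 nodes {yew, daisy}, right has 1 {kale}.
    Root daisy: left subtree has 1 node {yew}, right has 0 { }.
  Root cedar: left subtree has 2 nodes {rose, hop}, right has 0 { }.
    Root hop: left subtree has 1 node {rose}, right has 0 { }.

tulip poppy daisy yew kale cedar hop rose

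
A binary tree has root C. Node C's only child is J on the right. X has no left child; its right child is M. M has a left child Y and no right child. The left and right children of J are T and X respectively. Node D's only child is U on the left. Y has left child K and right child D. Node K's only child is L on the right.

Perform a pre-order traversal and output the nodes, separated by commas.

C, J, T, X, M, Y, K, L, D, U

Pre-order visits the node, then its left subtree, then its right subtree.
Visit C.
At C: no left child.
At C: go right to J.
  Visit J.
  At J: go left to T.
    T is a leaf — visit T.
  At J: go right to X.
    Visit X.
    At X: no left child.
    At X: go right to M.
      Visit M.
      At M: go left to Y.
        Visit Y.
        At Y: go left to K.
          Visit K.
          At K: no left child.
          At K: go right to L.
            L is a leaf — visit L.
        At Y: go right to D.
          Visit D.
          At D: go left to U.
            U is a leaf — visit U.
          At D: no right child.
      At M: no right child.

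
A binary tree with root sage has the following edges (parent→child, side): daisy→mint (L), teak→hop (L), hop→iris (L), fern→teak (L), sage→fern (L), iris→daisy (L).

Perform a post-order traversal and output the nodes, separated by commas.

mint, daisy, iris, hop, teak, fern, sage

Post-order visits the left subtree, then the right subtree, then the node.
At sage: go left to fern.
  At fern: go left to teak.
    At teak: go left to hop.
      At hop: go left to iris.
        At iris: go left to daisy.
          At daisy: go left to mint.
            mint is a leaf — visit mint.
          At daisy: no right child.
          Visit daisy.
        At iris: no right child.
        Visit iris.
      At hop: no right child.
      Visit hop.
    At teak: no right child.
    Visit teak.
  At fern: no right child.
  Visit fern.
At sage: no right child.
Visit sage.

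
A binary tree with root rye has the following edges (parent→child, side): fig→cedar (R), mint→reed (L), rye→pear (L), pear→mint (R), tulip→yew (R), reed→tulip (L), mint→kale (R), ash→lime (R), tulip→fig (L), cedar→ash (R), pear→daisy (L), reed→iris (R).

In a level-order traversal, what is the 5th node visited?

Level-order visits nodes level by level from the root, left to right within each level.
Level 0: rye
Level 1: pear
Level 2: daisy, mint
Level 3: reed, kale
Level 4: tulip, iris
Level 5: fig, yew
Level 6: cedar
Level 7: ash
Level 8: lime
Full level-order sequence: rye, pear, daisy, mint, reed, kale, tulip, iris, fig, yew, cedar, ash, lime.

reed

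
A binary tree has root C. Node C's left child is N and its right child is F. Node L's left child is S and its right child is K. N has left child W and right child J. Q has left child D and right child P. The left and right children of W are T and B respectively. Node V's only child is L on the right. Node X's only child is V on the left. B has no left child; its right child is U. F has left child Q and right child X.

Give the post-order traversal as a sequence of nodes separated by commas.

Post-order visits the left subtree, then the right subtree, then the node.
At C: go left to N.
  At N: go left to W.
    At W: go left to T.
      T is a leaf — visit T.
    At W: go right to B.
      At B: no left child.
      At B: go right to U.
        U is a leaf — visit U.
      Visit B.
    Visit W.
  At N: go right to J.
    J is a leaf — visit J.
  Visit N.
At C: go right to F.
  At F: go left to Q.
    At Q: go left to D.
      D is a leaf — visit D.
    At Q: go right to P.
      P is a leaf — visit P.
    Visit Q.
  At F: go right to X.
    At X: go left to V.
      At V: no left child.
      At V: go right to L.
        At L: go left to S.
          S is a leaf — visit S.
        At L: go right to K.
          K is a leaf — visit K.
        Visit L.
      Visit V.
    At X: no right child.
    Visit X.
  Visit F.
Visit C.

T, U, B, W, J, N, D, P, Q, S, K, L, V, X, F, C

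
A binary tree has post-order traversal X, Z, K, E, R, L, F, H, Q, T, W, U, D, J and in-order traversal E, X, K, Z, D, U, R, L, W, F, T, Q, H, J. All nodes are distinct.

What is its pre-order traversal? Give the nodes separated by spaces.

The last element of post-order is the root; it splits in-order into left and right subtrees.
Root J: left subtree has 13 nodes {E, X, K, Z, D, U, R, L, W, F, T, Q, H}, right has 0 { }.
  Root D: left subtree has 4 nodes {E, X, K, Z}, right has 8 {U, R, L, W, F, T, Q, H}.
    Root E: left subtree has 0 nodes { }, right has 3 {X, K, Z}.
      Root K: left subtree has 1 node {X}, right has 1 {Z}.
    Root U: left subtree has 0 nodes { }, right has 7 {R, L, W, F, T, Q, H}.
      Root W: left subtree has 2 nodes {R, L}, right has 4 {F, T, Q, H}.
        Root L: left subtree has 1 node {R}, right has 0 { }.
        Root T: left subtree has 1 node {F}, right has 2 {Q, H}.
          Root Q: left subtree has 0 nodes { }, right has 1 {H}.

J D E K X Z U W L R T F Q H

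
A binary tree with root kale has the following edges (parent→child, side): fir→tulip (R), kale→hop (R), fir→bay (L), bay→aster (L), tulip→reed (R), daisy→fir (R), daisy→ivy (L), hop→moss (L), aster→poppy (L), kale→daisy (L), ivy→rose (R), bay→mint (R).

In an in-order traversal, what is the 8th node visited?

In-order visits the left subtree, then the node, then the right subtree.
At kale: go left to daisy.
  At daisy: go left to ivy.
    At ivy: no left child.
    Visit ivy.
    At ivy: go right to rose.
      rose is a leaf — visit rose.
  Visit daisy.
  At daisy: go right to fir.
    At fir: go left to bay.
      At bay: go left to aster.
        At aster: go left to poppy.
          poppy is a leaf — visit poppy.
        Visit aster.
        At aster: no right child.
      Visit bay.
      At bay: go right to mint.
        mint is a leaf — visit mint.
    Visit fir.
    At fir: go right to tulip.
      At tulip: no left child.
      Visit tulip.
      At tulip: go right to reed.
        reed is a leaf — visit reed.
Visit kale.
At kale: go right to hop.
  At hop: go left to moss.
    moss is a leaf — visit moss.
  Visit hop.
  At hop: no right child.
Full in-order sequence: ivy, rose, daisy, poppy, aster, bay, mint, fir, tulip, reed, kale, moss, hop.

fir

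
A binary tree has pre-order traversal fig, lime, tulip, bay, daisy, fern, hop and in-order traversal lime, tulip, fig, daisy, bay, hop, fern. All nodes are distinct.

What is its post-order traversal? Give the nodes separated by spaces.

The first element of pre-order is the root; it splits in-order into left and right subtrees.
Root fig: left subtree has 2 nodes {lime, tulip}, right has 4 {daisy, bay, hop, fern}.
  Root lime: left subtree has 0 nodes { }, right has 1 {tulip}.
  Root bay: left subtree has 1 node {daisy}, right has 2 {hop, fern}.
    Root fern: left subtree has 1 node {hop}, right has 0 { }.

tulip lime daisy hop fern bay fig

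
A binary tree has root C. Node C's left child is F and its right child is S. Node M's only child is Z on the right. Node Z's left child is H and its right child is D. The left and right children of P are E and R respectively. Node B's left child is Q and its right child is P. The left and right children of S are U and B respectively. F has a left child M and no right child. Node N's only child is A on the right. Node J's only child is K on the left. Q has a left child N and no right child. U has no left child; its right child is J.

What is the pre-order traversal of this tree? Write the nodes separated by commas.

C, F, M, Z, H, D, S, U, J, K, B, Q, N, A, P, E, R

Pre-order visits the node, then its left subtree, then its right subtree.
Visit C.
At C: go left to F.
  Visit F.
  At F: go left to M.
    Visit M.
    At M: no left child.
    At M: go right to Z.
      Visit Z.
      At Z: go left to H.
        H is a leaf — visit H.
      At Z: go right to D.
        D is a leaf — visit D.
  At F: no right child.
At C: go right to S.
  Visit S.
  At S: go left to U.
    Visit U.
    At U: no left child.
    At U: go right to J.
      Visit J.
      At J: go left to K.
        K is a leaf — visit K.
      At J: no right child.
  At S: go right to B.
    Visit B.
    At B: go left to Q.
      Visit Q.
      At Q: go left to N.
        Visit N.
        At N: no left child.
        At N: go right to A.
          A is a leaf — visit A.
      At Q: no right child.
    At B: go right to P.
      Visit P.
      At P: go left to E.
        E is a leaf — visit E.
      At P: go right to R.
        R is a leaf — visit R.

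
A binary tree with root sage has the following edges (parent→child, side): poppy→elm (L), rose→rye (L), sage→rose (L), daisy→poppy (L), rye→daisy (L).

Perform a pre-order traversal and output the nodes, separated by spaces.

Pre-order visits the node, then its left subtree, then its right subtree.
Visit sage.
At sage: go left to rose.
  Visit rose.
  At rose: go left to rye.
    Visit rye.
    At rye: go left to daisy.
      Visit daisy.
      At daisy: go left to poppy.
        Visit poppy.
        At poppy: go left to elm.
          elm is a leaf — visit elm.
        At poppy: no right child.
      At daisy: no right child.
    At rye: no right child.
  At rose: no right child.
At sage: no right child.

sage rose rye daisy poppy elm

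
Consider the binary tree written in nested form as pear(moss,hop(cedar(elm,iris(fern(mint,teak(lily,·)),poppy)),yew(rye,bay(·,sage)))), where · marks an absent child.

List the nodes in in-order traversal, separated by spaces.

moss pear elm cedar mint fern lily teak iris poppy hop rye yew bay sage

In-order visits the left subtree, then the node, then the right subtree.
At pear: go left to moss.
  moss is a leaf — visit moss.
Visit pear.
At pear: go right to hop.
  At hop: go left to cedar.
    At cedar: go left to elm.
      elm is a leaf — visit elm.
    Visit cedar.
    At cedar: go right to iris.
      At iris: go left to fern.
        At fern: go left to mint.
          mint is a leaf — visit mint.
        Visit fern.
        At fern: go right to teak.
          At teak: go left to lily.
            lily is a leaf — visit lily.
          Visit teak.
          At teak: no right child.
      Visit iris.
      At iris: go right to poppy.
        poppy is a leaf — visit poppy.
  Visit hop.
  At hop: go right to yew.
    At yew: go left to rye.
      rye is a leaf — visit rye.
    Visit yew.
    At yew: go right to bay.
      At bay: no left child.
      Visit bay.
      At bay: go right to sage.
        sage is a leaf — visit sage.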